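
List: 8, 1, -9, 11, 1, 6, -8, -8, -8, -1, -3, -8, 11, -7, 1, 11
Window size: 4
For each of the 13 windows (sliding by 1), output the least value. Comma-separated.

(8, 1, -9, 11) → min -9
(1, -9, 11, 1) → min -9
(-9, 11, 1, 6) → min -9
(11, 1, 6, -8) → min -8
(1, 6, -8, -8) → min -8
(6, -8, -8, -8) → min -8
(-8, -8, -8, -1) → min -8
(-8, -8, -1, -3) → min -8
(-8, -1, -3, -8) → min -8
(-1, -3, -8, 11) → min -8
(-3, -8, 11, -7) → min -8
(-8, 11, -7, 1) → min -8
(11, -7, 1, 11) → min -7

-9, -9, -9, -8, -8, -8, -8, -8, -8, -8, -8, -8, -7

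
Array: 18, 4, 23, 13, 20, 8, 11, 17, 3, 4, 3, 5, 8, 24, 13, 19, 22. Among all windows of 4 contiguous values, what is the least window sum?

15

Window sums for each of the 14 positions:
18 4 23 13 → sum 58
4 23 13 20 → sum 60
23 13 20 8 → sum 64
13 20 8 11 → sum 52
20 8 11 17 → sum 56
8 11 17 3 → sum 39
11 17 3 4 → sum 35
17 3 4 3 → sum 27
3 4 3 5 → sum 15
4 3 5 8 → sum 20
3 5 8 24 → sum 40
5 8 24 13 → sum 50
8 24 13 19 → sum 64
24 13 19 22 → sum 78
Least of these is 15.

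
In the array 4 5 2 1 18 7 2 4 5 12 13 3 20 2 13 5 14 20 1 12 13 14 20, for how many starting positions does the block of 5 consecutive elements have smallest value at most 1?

9

[4, 5, 2, 1, 18] → min 1  ≤ 1 ✓
[5, 2, 1, 18, 7] → min 1  ≤ 1 ✓
[2, 1, 18, 7, 2] → min 1  ≤ 1 ✓
[1, 18, 7, 2, 4] → min 1  ≤ 1 ✓
[18, 7, 2, 4, 5] → min 2
[7, 2, 4, 5, 12] → min 2
[2, 4, 5, 12, 13] → min 2
[4, 5, 12, 13, 3] → min 3
[5, 12, 13, 3, 20] → min 3
[12, 13, 3, 20, 2] → min 2
[13, 3, 20, 2, 13] → min 2
[3, 20, 2, 13, 5] → min 2
[20, 2, 13, 5, 14] → min 2
[2, 13, 5, 14, 20] → min 2
[13, 5, 14, 20, 1] → min 1  ≤ 1 ✓
[5, 14, 20, 1, 12] → min 1  ≤ 1 ✓
[14, 20, 1, 12, 13] → min 1  ≤ 1 ✓
[20, 1, 12, 13, 14] → min 1  ≤ 1 ✓
[1, 12, 13, 14, 20] → min 1  ≤ 1 ✓
9 windows satisfy the condition.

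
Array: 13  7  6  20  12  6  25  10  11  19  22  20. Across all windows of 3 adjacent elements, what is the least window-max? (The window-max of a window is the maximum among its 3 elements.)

13

(13, 7, 6) → max 13
(7, 6, 20) → max 20
(6, 20, 12) → max 20
(20, 12, 6) → max 20
(12, 6, 25) → max 25
(6, 25, 10) → max 25
(25, 10, 11) → max 25
(10, 11, 19) → max 19
(11, 19, 22) → max 22
(19, 22, 20) → max 22
Least of these is 13.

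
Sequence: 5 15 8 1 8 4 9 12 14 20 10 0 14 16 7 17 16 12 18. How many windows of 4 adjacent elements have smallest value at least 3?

[5, 15, 8, 1] → min 1
[15, 8, 1, 8] → min 1
[8, 1, 8, 4] → min 1
[1, 8, 4, 9] → min 1
[8, 4, 9, 12] → min 4  ≥ 3 ✓
[4, 9, 12, 14] → min 4  ≥ 3 ✓
[9, 12, 14, 20] → min 9  ≥ 3 ✓
[12, 14, 20, 10] → min 10  ≥ 3 ✓
[14, 20, 10, 0] → min 0
[20, 10, 0, 14] → min 0
[10, 0, 14, 16] → min 0
[0, 14, 16, 7] → min 0
[14, 16, 7, 17] → min 7  ≥ 3 ✓
[16, 7, 17, 16] → min 7  ≥ 3 ✓
[7, 17, 16, 12] → min 7  ≥ 3 ✓
[17, 16, 12, 18] → min 12  ≥ 3 ✓
8 windows satisfy the condition.

8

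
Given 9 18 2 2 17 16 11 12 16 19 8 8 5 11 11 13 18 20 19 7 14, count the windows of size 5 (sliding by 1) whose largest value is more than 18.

9 18 2 2 17 → max 18
18 2 2 17 16 → max 18
2 2 17 16 11 → max 17
2 17 16 11 12 → max 17
17 16 11 12 16 → max 17
16 11 12 16 19 → max 19  > 18 ✓
11 12 16 19 8 → max 19  > 18 ✓
12 16 19 8 8 → max 19  > 18 ✓
16 19 8 8 5 → max 19  > 18 ✓
19 8 8 5 11 → max 19  > 18 ✓
8 8 5 11 11 → max 11
8 5 11 11 13 → max 13
5 11 11 13 18 → max 18
11 11 13 18 20 → max 20  > 18 ✓
11 13 18 20 19 → max 20  > 18 ✓
13 18 20 19 7 → max 20  > 18 ✓
18 20 19 7 14 → max 20  > 18 ✓
9 windows satisfy the condition.

9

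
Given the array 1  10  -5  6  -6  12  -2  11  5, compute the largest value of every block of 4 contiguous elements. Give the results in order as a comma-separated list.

10, 10, 12, 12, 12, 12

Sliding a size-4 window across the 9 values:
[1, 10, -5, 6] → max 10
[10, -5, 6, -6] → max 10
[-5, 6, -6, 12] → max 12
[6, -6, 12, -2] → max 12
[-6, 12, -2, 11] → max 12
[12, -2, 11, 5] → max 12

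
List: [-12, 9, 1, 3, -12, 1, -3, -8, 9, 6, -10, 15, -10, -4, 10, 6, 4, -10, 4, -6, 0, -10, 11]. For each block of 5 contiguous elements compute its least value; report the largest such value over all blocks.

-12 9 1 3 -12 → min -12
9 1 3 -12 1 → min -12
1 3 -12 1 -3 → min -12
3 -12 1 -3 -8 → min -12
-12 1 -3 -8 9 → min -12
1 -3 -8 9 6 → min -8
-3 -8 9 6 -10 → min -10
-8 9 6 -10 15 → min -10
9 6 -10 15 -10 → min -10
6 -10 15 -10 -4 → min -10
-10 15 -10 -4 10 → min -10
15 -10 -4 10 6 → min -10
-10 -4 10 6 4 → min -10
-4 10 6 4 -10 → min -10
10 6 4 -10 4 → min -10
6 4 -10 4 -6 → min -10
4 -10 4 -6 0 → min -10
-10 4 -6 0 -10 → min -10
4 -6 0 -10 11 → min -10
Largest of these is -8.

-8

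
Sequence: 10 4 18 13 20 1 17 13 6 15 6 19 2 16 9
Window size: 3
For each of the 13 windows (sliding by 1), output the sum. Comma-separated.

32, 35, 51, 34, 38, 31, 36, 34, 27, 40, 27, 37, 27

10 4 18 → sum 32
4 18 13 → sum 35
18 13 20 → sum 51
13 20 1 → sum 34
20 1 17 → sum 38
1 17 13 → sum 31
17 13 6 → sum 36
13 6 15 → sum 34
6 15 6 → sum 27
15 6 19 → sum 40
6 19 2 → sum 27
19 2 16 → sum 37
2 16 9 → sum 27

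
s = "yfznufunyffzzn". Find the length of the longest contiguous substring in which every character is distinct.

add y: [y] len 1
add f: [y, f] len 2
add z: [y, f, z] len 3
add n: [y, f, z, n] len 4
add u: [y, f, z, n, u] len 5
add f (repeat f, move left end past it): [z, n, u, f] len 4
add u (repeat u, move left end past it): [f, u] len 2
add n: [f, u, n] len 3
add y: [f, u, n, y] len 4
add f (repeat f, move left end past it): [u, n, y, f] len 4
add f (repeat f, move left end past it): [f] len 1
add z: [f, z] len 2
add z (repeat z, move left end past it): [z] len 1
add n: [z, n] len 2
Longest all-distinct length: 5.

5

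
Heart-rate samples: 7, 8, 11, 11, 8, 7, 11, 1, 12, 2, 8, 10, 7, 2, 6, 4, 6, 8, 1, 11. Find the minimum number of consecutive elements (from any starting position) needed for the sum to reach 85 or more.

Extend right; whenever the sum reaches 85, record the length and shrink from the left:
add 7: running sum 7 < 85
add 8: running sum 15 < 85
add 11: running sum 26 < 85
add 11: running sum 37 < 85
add 8: running sum 45 < 85
add 7: running sum 52 < 85
add 11: running sum 63 < 85
add 1: running sum 64 < 85
add 12: running sum 76 < 85
add 2: running sum 78 < 85
end 10: [7, 8, 11, 11, 8, 7, 11, 1, 12, 2, 8] sum 86, len 11
end 11: [8, 11, 11, 8, 7, 11, 1, 12, 2, 8, 10] sum 89, len 11
end 12: [11, 11, 8, 7, 11, 1, 12, 2, 8, 10, 7] sum 88, len 11
end 13: [11, 11, 8, 7, 11, 1, 12, 2, 8, 10, 7, 2] sum 90, len 12
end 14: [11, 8, 7, 11, 1, 12, 2, 8, 10, 7, 2, 6] sum 85, len 12
end 15: [11, 8, 7, 11, 1, 12, 2, 8, 10, 7, 2, 6, 4] sum 89, len 13
end 16: [11, 8, 7, 11, 1, 12, 2, 8, 10, 7, 2, 6, 4, 6] sum 95, len 14
end 17: [8, 7, 11, 1, 12, 2, 8, 10, 7, 2, 6, 4, 6, 8] sum 92, len 14
end 18: [7, 11, 1, 12, 2, 8, 10, 7, 2, 6, 4, 6, 8, 1] sum 85, len 14
end 19: [11, 1, 12, 2, 8, 10, 7, 2, 6, 4, 6, 8, 1, 11] sum 89, len 14
Shortest qualifying length: 11.

11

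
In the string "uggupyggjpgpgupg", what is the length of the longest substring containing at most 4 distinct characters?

10

[u] 1 distinct, len 1
[u, g] 2 distinct, len 2
[u, g, g] 2 distinct, len 3
[u, g, g, u] 2 distinct, len 4
[u, g, g, u, p] 3 distinct, len 5
[u, g, g, u, p, y] 4 distinct, len 6
[u, g, g, u, p, y, g] 4 distinct, len 7
[u, g, g, u, p, y, g, g] 4 distinct, len 8
[p, y, g, g, j] 4 distinct, len 5
[p, y, g, g, j, p] 4 distinct, len 6
[p, y, g, g, j, p, g] 4 distinct, len 7
[p, y, g, g, j, p, g, p] 4 distinct, len 8
[p, y, g, g, j, p, g, p, g] 4 distinct, len 9
[g, g, j, p, g, p, g, u] 4 distinct, len 8
[g, g, j, p, g, p, g, u, p] 4 distinct, len 9
[g, g, j, p, g, p, g, u, p, g] 4 distinct, len 10
Longest length with ≤4 distinct: 10.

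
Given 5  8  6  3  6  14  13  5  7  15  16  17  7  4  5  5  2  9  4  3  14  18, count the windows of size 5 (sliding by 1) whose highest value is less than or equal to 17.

17

[5, 8, 6, 3, 6] → max 8  ≤ 17 ✓
[8, 6, 3, 6, 14] → max 14  ≤ 17 ✓
[6, 3, 6, 14, 13] → max 14  ≤ 17 ✓
[3, 6, 14, 13, 5] → max 14  ≤ 17 ✓
[6, 14, 13, 5, 7] → max 14  ≤ 17 ✓
[14, 13, 5, 7, 15] → max 15  ≤ 17 ✓
[13, 5, 7, 15, 16] → max 16  ≤ 17 ✓
[5, 7, 15, 16, 17] → max 17  ≤ 17 ✓
[7, 15, 16, 17, 7] → max 17  ≤ 17 ✓
[15, 16, 17, 7, 4] → max 17  ≤ 17 ✓
[16, 17, 7, 4, 5] → max 17  ≤ 17 ✓
[17, 7, 4, 5, 5] → max 17  ≤ 17 ✓
[7, 4, 5, 5, 2] → max 7  ≤ 17 ✓
[4, 5, 5, 2, 9] → max 9  ≤ 17 ✓
[5, 5, 2, 9, 4] → max 9  ≤ 17 ✓
[5, 2, 9, 4, 3] → max 9  ≤ 17 ✓
[2, 9, 4, 3, 14] → max 14  ≤ 17 ✓
[9, 4, 3, 14, 18] → max 18
17 windows satisfy the condition.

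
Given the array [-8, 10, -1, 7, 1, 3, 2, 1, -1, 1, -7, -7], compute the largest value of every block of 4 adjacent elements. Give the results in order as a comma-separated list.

(-8, 10, -1, 7) → max 10
(10, -1, 7, 1) → max 10
(-1, 7, 1, 3) → max 7
(7, 1, 3, 2) → max 7
(1, 3, 2, 1) → max 3
(3, 2, 1, -1) → max 3
(2, 1, -1, 1) → max 2
(1, -1, 1, -7) → max 1
(-1, 1, -7, -7) → max 1

10, 10, 7, 7, 3, 3, 2, 1, 1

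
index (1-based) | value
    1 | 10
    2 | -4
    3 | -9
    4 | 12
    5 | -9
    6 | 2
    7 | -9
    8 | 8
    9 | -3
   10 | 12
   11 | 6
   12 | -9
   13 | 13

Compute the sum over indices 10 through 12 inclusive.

9

Elements at indices 10..12: 12, 6, -9
sum(12, 6, -9) = 9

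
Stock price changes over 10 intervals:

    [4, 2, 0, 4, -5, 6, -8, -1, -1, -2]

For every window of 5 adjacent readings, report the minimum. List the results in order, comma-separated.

4 2 0 4 -5 → min -5
2 0 4 -5 6 → min -5
0 4 -5 6 -8 → min -8
4 -5 6 -8 -1 → min -8
-5 6 -8 -1 -1 → min -8
6 -8 -1 -1 -2 → min -8

-5, -5, -8, -8, -8, -8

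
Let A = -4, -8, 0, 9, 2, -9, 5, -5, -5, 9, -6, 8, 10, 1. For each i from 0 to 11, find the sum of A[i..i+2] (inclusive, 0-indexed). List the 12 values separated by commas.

-4 -8 0 → sum -12
-8 0 9 → sum 1
0 9 2 → sum 11
9 2 -9 → sum 2
2 -9 5 → sum -2
-9 5 -5 → sum -9
5 -5 -5 → sum -5
-5 -5 9 → sum -1
-5 9 -6 → sum -2
9 -6 8 → sum 11
-6 8 10 → sum 12
8 10 1 → sum 19

-12, 1, 11, 2, -2, -9, -5, -1, -2, 11, 12, 19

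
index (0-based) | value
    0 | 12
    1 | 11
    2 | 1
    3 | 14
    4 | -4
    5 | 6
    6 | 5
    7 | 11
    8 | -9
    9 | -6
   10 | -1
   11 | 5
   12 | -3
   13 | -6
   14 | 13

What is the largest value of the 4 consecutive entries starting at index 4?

Elements at indices 4..7: -4, 6, 5, 11
max(-4, 6, 5, 11) = 11

11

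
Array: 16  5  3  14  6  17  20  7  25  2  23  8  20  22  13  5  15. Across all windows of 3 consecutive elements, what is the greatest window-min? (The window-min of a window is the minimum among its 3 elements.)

13

16 5 3 → min 3
5 3 14 → min 3
3 14 6 → min 3
14 6 17 → min 6
6 17 20 → min 6
17 20 7 → min 7
20 7 25 → min 7
7 25 2 → min 2
25 2 23 → min 2
2 23 8 → min 2
23 8 20 → min 8
8 20 22 → min 8
20 22 13 → min 13
22 13 5 → min 5
13 5 15 → min 5
Greatest of these is 13.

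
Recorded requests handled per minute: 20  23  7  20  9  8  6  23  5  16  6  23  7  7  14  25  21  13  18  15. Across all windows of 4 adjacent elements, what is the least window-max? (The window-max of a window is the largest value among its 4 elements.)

20

(20, 23, 7, 20) → max 23
(23, 7, 20, 9) → max 23
(7, 20, 9, 8) → max 20
(20, 9, 8, 6) → max 20
(9, 8, 6, 23) → max 23
(8, 6, 23, 5) → max 23
(6, 23, 5, 16) → max 23
(23, 5, 16, 6) → max 23
(5, 16, 6, 23) → max 23
(16, 6, 23, 7) → max 23
(6, 23, 7, 7) → max 23
(23, 7, 7, 14) → max 23
(7, 7, 14, 25) → max 25
(7, 14, 25, 21) → max 25
(14, 25, 21, 13) → max 25
(25, 21, 13, 18) → max 25
(21, 13, 18, 15) → max 21
Least of these is 20.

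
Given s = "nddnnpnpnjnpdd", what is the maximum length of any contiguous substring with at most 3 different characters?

9

[n] 1 distinct, len 1
[n, d] 2 distinct, len 2
[n, d, d] 2 distinct, len 3
[n, d, d, n] 2 distinct, len 4
[n, d, d, n, n] 2 distinct, len 5
[n, d, d, n, n, p] 3 distinct, len 6
[n, d, d, n, n, p, n] 3 distinct, len 7
[n, d, d, n, n, p, n, p] 3 distinct, len 8
[n, d, d, n, n, p, n, p, n] 3 distinct, len 9
[n, n, p, n, p, n, j] 3 distinct, len 7
[n, n, p, n, p, n, j, n] 3 distinct, len 8
[n, n, p, n, p, n, j, n, p] 3 distinct, len 9
[n, p, d] 3 distinct, len 3
[n, p, d, d] 3 distinct, len 4
Longest length with ≤3 distinct: 9.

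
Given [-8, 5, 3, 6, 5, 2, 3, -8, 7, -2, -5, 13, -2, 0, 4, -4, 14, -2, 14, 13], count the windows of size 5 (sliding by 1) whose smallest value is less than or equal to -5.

-8 5 3 6 5 → min -8  ≤ -5 ✓
5 3 6 5 2 → min 2
3 6 5 2 3 → min 2
6 5 2 3 -8 → min -8  ≤ -5 ✓
5 2 3 -8 7 → min -8  ≤ -5 ✓
2 3 -8 7 -2 → min -8  ≤ -5 ✓
3 -8 7 -2 -5 → min -8  ≤ -5 ✓
-8 7 -2 -5 13 → min -8  ≤ -5 ✓
7 -2 -5 13 -2 → min -5  ≤ -5 ✓
-2 -5 13 -2 0 → min -5  ≤ -5 ✓
-5 13 -2 0 4 → min -5  ≤ -5 ✓
13 -2 0 4 -4 → min -4
-2 0 4 -4 14 → min -4
0 4 -4 14 -2 → min -4
4 -4 14 -2 14 → min -4
-4 14 -2 14 13 → min -4
9 windows satisfy the condition.

9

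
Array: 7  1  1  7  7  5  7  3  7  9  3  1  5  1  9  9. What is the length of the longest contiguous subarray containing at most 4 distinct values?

9

Extend right; when distinct count exceeds 4, shrink from the left:
[7] 1 distinct, len 1
[7, 1] 2 distinct, len 2
[7, 1, 1] 2 distinct, len 3
[7, 1, 1, 7] 2 distinct, len 4
[7, 1, 1, 7, 7] 2 distinct, len 5
[7, 1, 1, 7, 7, 5] 3 distinct, len 6
[7, 1, 1, 7, 7, 5, 7] 3 distinct, len 7
[7, 1, 1, 7, 7, 5, 7, 3] 4 distinct, len 8
[7, 1, 1, 7, 7, 5, 7, 3, 7] 4 distinct, len 9
[7, 7, 5, 7, 3, 7, 9] 4 distinct, len 7
[7, 7, 5, 7, 3, 7, 9, 3] 4 distinct, len 8
[7, 3, 7, 9, 3, 1] 4 distinct, len 6
[9, 3, 1, 5] 4 distinct, len 4
[9, 3, 1, 5, 1] 4 distinct, len 5
[9, 3, 1, 5, 1, 9] 4 distinct, len 6
[9, 3, 1, 5, 1, 9, 9] 4 distinct, len 7
Longest length with ≤4 distinct: 9.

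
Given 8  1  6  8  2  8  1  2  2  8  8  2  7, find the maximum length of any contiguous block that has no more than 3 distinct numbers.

add 8: window [8] (1 distinct), len 1
add 1: window [8, 1] (2 distinct), len 2
add 6: window [8, 1, 6] (3 distinct), len 3
add 8: window [8, 1, 6, 8] (3 distinct), len 4
add 2: window [6, 8, 2] (3 distinct), len 3
add 8: window [6, 8, 2, 8] (3 distinct), len 4
add 1: window [8, 2, 8, 1] (3 distinct), len 4
add 2: window [8, 2, 8, 1, 2] (3 distinct), len 5
add 2: window [8, 2, 8, 1, 2, 2] (3 distinct), len 6
add 8: window [8, 2, 8, 1, 2, 2, 8] (3 distinct), len 7
add 8: window [8, 2, 8, 1, 2, 2, 8, 8] (3 distinct), len 8
add 2: window [8, 2, 8, 1, 2, 2, 8, 8, 2] (3 distinct), len 9
add 7: window [2, 2, 8, 8, 2, 7] (3 distinct), len 6
Longest length with ≤3 distinct: 9.

9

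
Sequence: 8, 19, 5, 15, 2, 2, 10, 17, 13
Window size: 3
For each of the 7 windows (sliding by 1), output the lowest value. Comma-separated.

[8, 19, 5] → min 5
[19, 5, 15] → min 5
[5, 15, 2] → min 2
[15, 2, 2] → min 2
[2, 2, 10] → min 2
[2, 10, 17] → min 2
[10, 17, 13] → min 10

5, 5, 2, 2, 2, 2, 10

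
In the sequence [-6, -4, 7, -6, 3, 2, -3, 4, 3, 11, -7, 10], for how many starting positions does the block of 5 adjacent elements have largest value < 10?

-6 -4 7 -6 3 → max 7  < 10 ✓
-4 7 -6 3 2 → max 7  < 10 ✓
7 -6 3 2 -3 → max 7  < 10 ✓
-6 3 2 -3 4 → max 4  < 10 ✓
3 2 -3 4 3 → max 4  < 10 ✓
2 -3 4 3 11 → max 11
-3 4 3 11 -7 → max 11
4 3 11 -7 10 → max 11
5 windows satisfy the condition.

5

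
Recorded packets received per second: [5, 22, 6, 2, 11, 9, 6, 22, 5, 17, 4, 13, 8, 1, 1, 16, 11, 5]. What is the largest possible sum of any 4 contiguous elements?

5 22 6 2 → sum 35
22 6 2 11 → sum 41
6 2 11 9 → sum 28
2 11 9 6 → sum 28
11 9 6 22 → sum 48
9 6 22 5 → sum 42
6 22 5 17 → sum 50
22 5 17 4 → sum 48
5 17 4 13 → sum 39
17 4 13 8 → sum 42
4 13 8 1 → sum 26
13 8 1 1 → sum 23
8 1 1 16 → sum 26
1 1 16 11 → sum 29
1 16 11 5 → sum 33
Largest of these is 50.

50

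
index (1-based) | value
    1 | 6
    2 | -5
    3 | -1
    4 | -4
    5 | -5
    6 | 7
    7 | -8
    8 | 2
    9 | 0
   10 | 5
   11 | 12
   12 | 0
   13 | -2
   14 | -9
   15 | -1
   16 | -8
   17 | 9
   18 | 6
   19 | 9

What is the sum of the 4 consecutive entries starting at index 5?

Elements at indices 5..8: -5, 7, -8, 2
sum(-5, 7, -8, 2) = -4

-4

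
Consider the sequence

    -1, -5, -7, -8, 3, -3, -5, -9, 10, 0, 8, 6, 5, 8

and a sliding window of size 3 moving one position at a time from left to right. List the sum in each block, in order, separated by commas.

-13, -20, -12, -8, -5, -17, -4, 1, 18, 14, 19, 19

Sliding a size-3 window across the 14 values:
-1 -5 -7 → sum -13
-5 -7 -8 → sum -20
-7 -8 3 → sum -12
-8 3 -3 → sum -8
3 -3 -5 → sum -5
-3 -5 -9 → sum -17
-5 -9 10 → sum -4
-9 10 0 → sum 1
10 0 8 → sum 18
0 8 6 → sum 14
8 6 5 → sum 19
6 5 8 → sum 19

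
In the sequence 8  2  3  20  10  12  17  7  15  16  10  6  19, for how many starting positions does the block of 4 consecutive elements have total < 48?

5

(8, 2, 3, 20) → sum 33  < 48 ✓
(2, 3, 20, 10) → sum 35  < 48 ✓
(3, 20, 10, 12) → sum 45  < 48 ✓
(20, 10, 12, 17) → sum 59
(10, 12, 17, 7) → sum 46  < 48 ✓
(12, 17, 7, 15) → sum 51
(17, 7, 15, 16) → sum 55
(7, 15, 16, 10) → sum 48
(15, 16, 10, 6) → sum 47  < 48 ✓
(16, 10, 6, 19) → sum 51
5 windows satisfy the condition.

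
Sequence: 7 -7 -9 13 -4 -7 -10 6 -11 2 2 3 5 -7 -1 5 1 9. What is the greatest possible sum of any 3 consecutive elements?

15

Each size-3 window and its sum:
7 -7 -9 → sum -9
-7 -9 13 → sum -3
-9 13 -4 → sum 0
13 -4 -7 → sum 2
-4 -7 -10 → sum -21
-7 -10 6 → sum -11
-10 6 -11 → sum -15
6 -11 2 → sum -3
-11 2 2 → sum -7
2 2 3 → sum 7
2 3 5 → sum 10
3 5 -7 → sum 1
5 -7 -1 → sum -3
-7 -1 5 → sum -3
-1 5 1 → sum 5
5 1 9 → sum 15
Greatest of these is 15.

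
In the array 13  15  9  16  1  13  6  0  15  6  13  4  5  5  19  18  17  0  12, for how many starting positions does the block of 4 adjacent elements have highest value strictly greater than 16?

[13, 15, 9, 16] → max 16
[15, 9, 16, 1] → max 16
[9, 16, 1, 13] → max 16
[16, 1, 13, 6] → max 16
[1, 13, 6, 0] → max 13
[13, 6, 0, 15] → max 15
[6, 0, 15, 6] → max 15
[0, 15, 6, 13] → max 15
[15, 6, 13, 4] → max 15
[6, 13, 4, 5] → max 13
[13, 4, 5, 5] → max 13
[4, 5, 5, 19] → max 19  > 16 ✓
[5, 5, 19, 18] → max 19  > 16 ✓
[5, 19, 18, 17] → max 19  > 16 ✓
[19, 18, 17, 0] → max 19  > 16 ✓
[18, 17, 0, 12] → max 18  > 16 ✓
5 windows satisfy the condition.

5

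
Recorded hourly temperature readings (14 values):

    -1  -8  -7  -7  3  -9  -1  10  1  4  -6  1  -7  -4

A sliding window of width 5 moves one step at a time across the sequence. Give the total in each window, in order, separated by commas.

-20, -28, -21, -4, 4, 5, 8, 10, -7, -12

Sliding a size-5 window across the 14 values:
(-1, -8, -7, -7, 3) → sum -20
(-8, -7, -7, 3, -9) → sum -28
(-7, -7, 3, -9, -1) → sum -21
(-7, 3, -9, -1, 10) → sum -4
(3, -9, -1, 10, 1) → sum 4
(-9, -1, 10, 1, 4) → sum 5
(-1, 10, 1, 4, -6) → sum 8
(10, 1, 4, -6, 1) → sum 10
(1, 4, -6, 1, -7) → sum -7
(4, -6, 1, -7, -4) → sum -12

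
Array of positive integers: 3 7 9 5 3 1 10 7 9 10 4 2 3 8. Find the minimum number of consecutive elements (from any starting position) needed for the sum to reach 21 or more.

add 3: running sum 3 < 21
add 7: running sum 10 < 21
add 9: running sum 19 < 21
add 5: shortest ending here [7, 9, 5] sum 21, len 3
add 3: shortest ending here [7, 9, 5, 3] sum 24, len 4
add 1: shortest ending here [7, 9, 5, 3, 1] sum 25, len 5
add 10: shortest ending here [9, 5, 3, 1, 10] sum 28, len 5
add 7: shortest ending here [3, 1, 10, 7] sum 21, len 4
add 9: shortest ending here [10, 7, 9] sum 26, len 3
add 10: shortest ending here [7, 9, 10] sum 26, len 3
add 4: shortest ending here [9, 10, 4] sum 23, len 3
add 2: shortest ending here [9, 10, 4, 2] sum 25, len 4
add 3: shortest ending here [9, 10, 4, 2, 3] sum 28, len 5
add 8: shortest ending here [10, 4, 2, 3, 8] sum 27, len 5
Shortest qualifying length: 3.

3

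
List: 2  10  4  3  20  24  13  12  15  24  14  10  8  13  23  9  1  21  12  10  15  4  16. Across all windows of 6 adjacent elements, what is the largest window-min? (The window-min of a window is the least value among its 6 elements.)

Each size-6 window and its min:
(2, 10, 4, 3, 20, 24) → min 2
(10, 4, 3, 20, 24, 13) → min 3
(4, 3, 20, 24, 13, 12) → min 3
(3, 20, 24, 13, 12, 15) → min 3
(20, 24, 13, 12, 15, 24) → min 12
(24, 13, 12, 15, 24, 14) → min 12
(13, 12, 15, 24, 14, 10) → min 10
(12, 15, 24, 14, 10, 8) → min 8
(15, 24, 14, 10, 8, 13) → min 8
(24, 14, 10, 8, 13, 23) → min 8
(14, 10, 8, 13, 23, 9) → min 8
(10, 8, 13, 23, 9, 1) → min 1
(8, 13, 23, 9, 1, 21) → min 1
(13, 23, 9, 1, 21, 12) → min 1
(23, 9, 1, 21, 12, 10) → min 1
(9, 1, 21, 12, 10, 15) → min 1
(1, 21, 12, 10, 15, 4) → min 1
(21, 12, 10, 15, 4, 16) → min 4
Largest of these is 12.

12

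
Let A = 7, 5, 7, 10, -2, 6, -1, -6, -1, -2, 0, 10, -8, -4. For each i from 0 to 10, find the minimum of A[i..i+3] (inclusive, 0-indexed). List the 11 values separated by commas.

(7, 5, 7, 10) → min 5
(5, 7, 10, -2) → min -2
(7, 10, -2, 6) → min -2
(10, -2, 6, -1) → min -2
(-2, 6, -1, -6) → min -6
(6, -1, -6, -1) → min -6
(-1, -6, -1, -2) → min -6
(-6, -1, -2, 0) → min -6
(-1, -2, 0, 10) → min -2
(-2, 0, 10, -8) → min -8
(0, 10, -8, -4) → min -8

5, -2, -2, -2, -6, -6, -6, -6, -2, -8, -8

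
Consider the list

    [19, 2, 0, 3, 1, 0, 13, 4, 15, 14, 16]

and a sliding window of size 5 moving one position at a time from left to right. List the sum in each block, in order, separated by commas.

25, 6, 17, 21, 33, 46, 62

Sliding a size-5 window across the 11 values:
[19, 2, 0, 3, 1] → sum 25
[2, 0, 3, 1, 0] → sum 6
[0, 3, 1, 0, 13] → sum 17
[3, 1, 0, 13, 4] → sum 21
[1, 0, 13, 4, 15] → sum 33
[0, 13, 4, 15, 14] → sum 46
[13, 4, 15, 14, 16] → sum 62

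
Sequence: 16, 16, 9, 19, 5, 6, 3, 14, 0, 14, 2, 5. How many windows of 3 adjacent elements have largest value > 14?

4

[16, 16, 9] → max 16  > 14 ✓
[16, 9, 19] → max 19  > 14 ✓
[9, 19, 5] → max 19  > 14 ✓
[19, 5, 6] → max 19  > 14 ✓
[5, 6, 3] → max 6
[6, 3, 14] → max 14
[3, 14, 0] → max 14
[14, 0, 14] → max 14
[0, 14, 2] → max 14
[14, 2, 5] → max 14
4 windows satisfy the condition.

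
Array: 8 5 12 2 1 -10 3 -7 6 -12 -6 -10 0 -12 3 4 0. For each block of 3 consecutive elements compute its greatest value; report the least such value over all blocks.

-6

8 5 12 → max 12
5 12 2 → max 12
12 2 1 → max 12
2 1 -10 → max 2
1 -10 3 → max 3
-10 3 -7 → max 3
3 -7 6 → max 6
-7 6 -12 → max 6
6 -12 -6 → max 6
-12 -6 -10 → max -6
-6 -10 0 → max 0
-10 0 -12 → max 0
0 -12 3 → max 3
-12 3 4 → max 4
3 4 0 → max 4
Least of these is -6.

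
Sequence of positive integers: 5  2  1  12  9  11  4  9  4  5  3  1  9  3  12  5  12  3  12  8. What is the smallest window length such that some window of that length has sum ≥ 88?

add 5: running sum 5 < 88
add 2: running sum 7 < 88
add 1: running sum 8 < 88
add 12: running sum 20 < 88
add 9: running sum 29 < 88
add 11: running sum 40 < 88
add 4: running sum 44 < 88
add 9: running sum 53 < 88
add 4: running sum 57 < 88
add 5: running sum 62 < 88
add 3: running sum 65 < 88
add 1: running sum 66 < 88
add 9: running sum 75 < 88
add 3: running sum 78 < 88
end 14: [5, 2, 1, 12, 9, 11, 4, 9, 4, 5, 3, 1, 9, 3, 12] sum 90, len 15
end 15: [1, 12, 9, 11, 4, 9, 4, 5, 3, 1, 9, 3, 12, 5] sum 88, len 14
end 16: [12, 9, 11, 4, 9, 4, 5, 3, 1, 9, 3, 12, 5, 12] sum 99, len 14
end 17: [9, 11, 4, 9, 4, 5, 3, 1, 9, 3, 12, 5, 12, 3] sum 90, len 14
end 18: [11, 4, 9, 4, 5, 3, 1, 9, 3, 12, 5, 12, 3, 12] sum 93, len 14
end 19: [4, 9, 4, 5, 3, 1, 9, 3, 12, 5, 12, 3, 12, 8] sum 90, len 14
Shortest qualifying length: 14.

14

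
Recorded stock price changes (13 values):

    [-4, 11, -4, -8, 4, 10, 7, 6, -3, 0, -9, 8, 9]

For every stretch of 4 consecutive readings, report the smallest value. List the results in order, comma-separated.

-8, -8, -8, -8, 4, -3, -3, -9, -9, -9

-4 11 -4 -8 → min -8
11 -4 -8 4 → min -8
-4 -8 4 10 → min -8
-8 4 10 7 → min -8
4 10 7 6 → min 4
10 7 6 -3 → min -3
7 6 -3 0 → min -3
6 -3 0 -9 → min -9
-3 0 -9 8 → min -9
0 -9 8 9 → min -9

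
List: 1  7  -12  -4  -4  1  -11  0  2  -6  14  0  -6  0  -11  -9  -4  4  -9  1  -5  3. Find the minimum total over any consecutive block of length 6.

-30

(1, 7, -12, -4, -4, 1) → sum -11
(7, -12, -4, -4, 1, -11) → sum -23
(-12, -4, -4, 1, -11, 0) → sum -30
(-4, -4, 1, -11, 0, 2) → sum -16
(-4, 1, -11, 0, 2, -6) → sum -18
(1, -11, 0, 2, -6, 14) → sum 0
(-11, 0, 2, -6, 14, 0) → sum -1
(0, 2, -6, 14, 0, -6) → sum 4
(2, -6, 14, 0, -6, 0) → sum 4
(-6, 14, 0, -6, 0, -11) → sum -9
(14, 0, -6, 0, -11, -9) → sum -12
(0, -6, 0, -11, -9, -4) → sum -30
(-6, 0, -11, -9, -4, 4) → sum -26
(0, -11, -9, -4, 4, -9) → sum -29
(-11, -9, -4, 4, -9, 1) → sum -28
(-9, -4, 4, -9, 1, -5) → sum -22
(-4, 4, -9, 1, -5, 3) → sum -10
Minimum of these is -30.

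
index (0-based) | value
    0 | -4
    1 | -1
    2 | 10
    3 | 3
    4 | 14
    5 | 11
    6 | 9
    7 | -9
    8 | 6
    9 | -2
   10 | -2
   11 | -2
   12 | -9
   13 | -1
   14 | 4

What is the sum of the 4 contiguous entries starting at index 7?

Elements at indices 7..10: -9, 6, -2, -2
sum(-9, 6, -2, -2) = -7

-7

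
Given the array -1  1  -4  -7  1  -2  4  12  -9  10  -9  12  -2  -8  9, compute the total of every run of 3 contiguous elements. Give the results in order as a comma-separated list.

-4, -10, -10, -8, 3, 14, 7, 13, -8, 13, 1, 2, -1

[-1, 1, -4] → sum -4
[1, -4, -7] → sum -10
[-4, -7, 1] → sum -10
[-7, 1, -2] → sum -8
[1, -2, 4] → sum 3
[-2, 4, 12] → sum 14
[4, 12, -9] → sum 7
[12, -9, 10] → sum 13
[-9, 10, -9] → sum -8
[10, -9, 12] → sum 13
[-9, 12, -2] → sum 1
[12, -2, -8] → sum 2
[-2, -8, 9] → sum -1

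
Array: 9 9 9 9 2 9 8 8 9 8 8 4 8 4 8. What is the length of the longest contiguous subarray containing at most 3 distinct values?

11

[9] 1 distinct, len 1
[9, 9] 1 distinct, len 2
[9, 9, 9] 1 distinct, len 3
[9, 9, 9, 9] 1 distinct, len 4
[9, 9, 9, 9, 2] 2 distinct, len 5
[9, 9, 9, 9, 2, 9] 2 distinct, len 6
[9, 9, 9, 9, 2, 9, 8] 3 distinct, len 7
[9, 9, 9, 9, 2, 9, 8, 8] 3 distinct, len 8
[9, 9, 9, 9, 2, 9, 8, 8, 9] 3 distinct, len 9
[9, 9, 9, 9, 2, 9, 8, 8, 9, 8] 3 distinct, len 10
[9, 9, 9, 9, 2, 9, 8, 8, 9, 8, 8] 3 distinct, len 11
[9, 8, 8, 9, 8, 8, 4] 3 distinct, len 7
[9, 8, 8, 9, 8, 8, 4, 8] 3 distinct, len 8
[9, 8, 8, 9, 8, 8, 4, 8, 4] 3 distinct, len 9
[9, 8, 8, 9, 8, 8, 4, 8, 4, 8] 3 distinct, len 10
Longest length with ≤3 distinct: 11.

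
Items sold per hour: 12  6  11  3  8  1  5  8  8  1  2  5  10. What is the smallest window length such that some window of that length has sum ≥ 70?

add 12: running sum 12 < 70
add 6: running sum 18 < 70
add 11: running sum 29 < 70
add 3: running sum 32 < 70
add 8: running sum 40 < 70
add 1: running sum 41 < 70
add 5: running sum 46 < 70
add 8: running sum 54 < 70
add 8: running sum 62 < 70
add 1: running sum 63 < 70
add 2: running sum 65 < 70
add 5: shortest ending here [12, 6, 11, 3, 8, 1, 5, 8, 8, 1, 2, 5] sum 70, len 12
add 10: shortest ending here [12, 6, 11, 3, 8, 1, 5, 8, 8, 1, 2, 5, 10] sum 80, len 13
Shortest qualifying length: 12.

12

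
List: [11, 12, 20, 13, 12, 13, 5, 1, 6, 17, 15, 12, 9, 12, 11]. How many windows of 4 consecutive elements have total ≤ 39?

4

11 12 20 13 → sum 56
12 20 13 12 → sum 57
20 13 12 13 → sum 58
13 12 13 5 → sum 43
12 13 5 1 → sum 31  ≤ 39 ✓
13 5 1 6 → sum 25  ≤ 39 ✓
5 1 6 17 → sum 29  ≤ 39 ✓
1 6 17 15 → sum 39  ≤ 39 ✓
6 17 15 12 → sum 50
17 15 12 9 → sum 53
15 12 9 12 → sum 48
12 9 12 11 → sum 44
4 windows satisfy the condition.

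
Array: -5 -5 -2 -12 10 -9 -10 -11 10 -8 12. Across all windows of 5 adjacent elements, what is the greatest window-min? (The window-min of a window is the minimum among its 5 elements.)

-11

Window mins for each of the 7 positions:
[-5, -5, -2, -12, 10] → min -12
[-5, -2, -12, 10, -9] → min -12
[-2, -12, 10, -9, -10] → min -12
[-12, 10, -9, -10, -11] → min -12
[10, -9, -10, -11, 10] → min -11
[-9, -10, -11, 10, -8] → min -11
[-10, -11, 10, -8, 12] → min -11
Greatest of these is -11.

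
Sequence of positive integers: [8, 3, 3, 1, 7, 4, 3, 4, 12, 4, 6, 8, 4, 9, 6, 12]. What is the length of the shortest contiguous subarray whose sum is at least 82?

14

add 8: running sum 8 < 82
add 3: running sum 11 < 82
add 3: running sum 14 < 82
add 1: running sum 15 < 82
add 7: running sum 22 < 82
add 4: running sum 26 < 82
add 3: running sum 29 < 82
add 4: running sum 33 < 82
add 12: running sum 45 < 82
add 4: running sum 49 < 82
add 6: running sum 55 < 82
add 8: running sum 63 < 82
add 4: running sum 67 < 82
add 9: running sum 76 < 82
end 14: [8, 3, 3, 1, 7, 4, 3, 4, 12, 4, 6, 8, 4, 9, 6] sum 82, len 15
end 15: [3, 1, 7, 4, 3, 4, 12, 4, 6, 8, 4, 9, 6, 12] sum 83, len 14
Shortest qualifying length: 14.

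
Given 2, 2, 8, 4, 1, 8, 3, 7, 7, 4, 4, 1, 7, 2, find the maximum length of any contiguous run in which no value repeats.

add 2: [2] len 1
add 2 (repeat 2, move left end past it): [2] len 1
add 8: [2, 8] len 2
add 4: [2, 8, 4] len 3
add 1: [2, 8, 4, 1] len 4
add 8 (repeat 8, move left end past it): [4, 1, 8] len 3
add 3: [4, 1, 8, 3] len 4
add 7: [4, 1, 8, 3, 7] len 5
add 7 (repeat 7, move left end past it): [7] len 1
add 4: [7, 4] len 2
add 4 (repeat 4, move left end past it): [4] len 1
add 1: [4, 1] len 2
add 7: [4, 1, 7] len 3
add 2: [4, 1, 7, 2] len 4
Longest all-distinct length: 5.

5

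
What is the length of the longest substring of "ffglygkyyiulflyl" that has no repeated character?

add f: [f] len 1
add f (repeat f, move left end past it): [f] len 1
add g: [f, g] len 2
add l: [f, g, l] len 3
add y: [f, g, l, y] len 4
add g (repeat g, move left end past it): [l, y, g] len 3
add k: [l, y, g, k] len 4
add y (repeat y, move left end past it): [g, k, y] len 3
add y (repeat y, move left end past it): [y] len 1
add i: [y, i] len 2
add u: [y, i, u] len 3
add l: [y, i, u, l] len 4
add f: [y, i, u, l, f] len 5
add l (repeat l, move left end past it): [f, l] len 2
add y: [f, l, y] len 3
add l (repeat l, move left end past it): [y, l] len 2
Longest all-distinct length: 5.

5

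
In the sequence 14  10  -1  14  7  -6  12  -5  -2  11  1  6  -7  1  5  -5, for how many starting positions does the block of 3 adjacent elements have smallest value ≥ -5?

(14, 10, -1) → min -1  ≥ -5 ✓
(10, -1, 14) → min -1  ≥ -5 ✓
(-1, 14, 7) → min -1  ≥ -5 ✓
(14, 7, -6) → min -6
(7, -6, 12) → min -6
(-6, 12, -5) → min -6
(12, -5, -2) → min -5  ≥ -5 ✓
(-5, -2, 11) → min -5  ≥ -5 ✓
(-2, 11, 1) → min -2  ≥ -5 ✓
(11, 1, 6) → min 1  ≥ -5 ✓
(1, 6, -7) → min -7
(6, -7, 1) → min -7
(-7, 1, 5) → min -7
(1, 5, -5) → min -5  ≥ -5 ✓
8 windows satisfy the condition.

8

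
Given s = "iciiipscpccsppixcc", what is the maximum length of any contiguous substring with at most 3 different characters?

Extend right; when distinct count exceeds 3, shrink from the left:
add i: window [i] (1 distinct), len 1
add c: window [i, c] (2 distinct), len 2
add i: window [i, c, i] (2 distinct), len 3
add i: window [i, c, i, i] (2 distinct), len 4
add i: window [i, c, i, i, i] (2 distinct), len 5
add p: window [i, c, i, i, i, p] (3 distinct), len 6
add s: window [i, i, i, p, s] (3 distinct), len 5
add c: window [p, s, c] (3 distinct), len 3
add p: window [p, s, c, p] (3 distinct), len 4
add c: window [p, s, c, p, c] (3 distinct), len 5
add c: window [p, s, c, p, c, c] (3 distinct), len 6
add s: window [p, s, c, p, c, c, s] (3 distinct), len 7
add p: window [p, s, c, p, c, c, s, p] (3 distinct), len 8
add p: window [p, s, c, p, c, c, s, p, p] (3 distinct), len 9
add i: window [s, p, p, i] (3 distinct), len 4
add x: window [p, p, i, x] (3 distinct), len 4
add c: window [i, x, c] (3 distinct), len 3
add c: window [i, x, c, c] (3 distinct), len 4
Longest length with ≤3 distinct: 9.

9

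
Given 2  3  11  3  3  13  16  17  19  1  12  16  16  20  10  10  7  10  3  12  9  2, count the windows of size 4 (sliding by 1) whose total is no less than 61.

3

[2, 3, 11, 3] → sum 19
[3, 11, 3, 3] → sum 20
[11, 3, 3, 13] → sum 30
[3, 3, 13, 16] → sum 35
[3, 13, 16, 17] → sum 49
[13, 16, 17, 19] → sum 65  ≥ 61 ✓
[16, 17, 19, 1] → sum 53
[17, 19, 1, 12] → sum 49
[19, 1, 12, 16] → sum 48
[1, 12, 16, 16] → sum 45
[12, 16, 16, 20] → sum 64  ≥ 61 ✓
[16, 16, 20, 10] → sum 62  ≥ 61 ✓
[16, 20, 10, 10] → sum 56
[20, 10, 10, 7] → sum 47
[10, 10, 7, 10] → sum 37
[10, 7, 10, 3] → sum 30
[7, 10, 3, 12] → sum 32
[10, 3, 12, 9] → sum 34
[3, 12, 9, 2] → sum 26
3 windows satisfy the condition.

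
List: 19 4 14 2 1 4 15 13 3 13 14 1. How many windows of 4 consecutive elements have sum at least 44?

1

[19, 4, 14, 2] → sum 39
[4, 14, 2, 1] → sum 21
[14, 2, 1, 4] → sum 21
[2, 1, 4, 15] → sum 22
[1, 4, 15, 13] → sum 33
[4, 15, 13, 3] → sum 35
[15, 13, 3, 13] → sum 44  ≥ 44 ✓
[13, 3, 13, 14] → sum 43
[3, 13, 14, 1] → sum 31
1 window satisfy the condition.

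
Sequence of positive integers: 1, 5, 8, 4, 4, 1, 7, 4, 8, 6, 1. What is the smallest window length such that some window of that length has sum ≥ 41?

add 1: running sum 1 < 41
add 5: running sum 6 < 41
add 8: running sum 14 < 41
add 4: running sum 18 < 41
add 4: running sum 22 < 41
add 1: running sum 23 < 41
add 7: running sum 30 < 41
add 4: running sum 34 < 41
end 8: [5, 8, 4, 4, 1, 7, 4, 8] sum 41, len 8
end 9: [8, 4, 4, 1, 7, 4, 8, 6] sum 42, len 8
end 10: [8, 4, 4, 1, 7, 4, 8, 6, 1] sum 43, len 9
Shortest qualifying length: 8.

8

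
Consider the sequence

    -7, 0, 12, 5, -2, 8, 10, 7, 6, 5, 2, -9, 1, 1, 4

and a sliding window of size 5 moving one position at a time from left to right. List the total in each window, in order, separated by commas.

8, 23, 33, 28, 29, 36, 30, 11, 5, 0, -1

Sliding a size-5 window across the 15 values:
(-7, 0, 12, 5, -2) → sum 8
(0, 12, 5, -2, 8) → sum 23
(12, 5, -2, 8, 10) → sum 33
(5, -2, 8, 10, 7) → sum 28
(-2, 8, 10, 7, 6) → sum 29
(8, 10, 7, 6, 5) → sum 36
(10, 7, 6, 5, 2) → sum 30
(7, 6, 5, 2, -9) → sum 11
(6, 5, 2, -9, 1) → sum 5
(5, 2, -9, 1, 1) → sum 0
(2, -9, 1, 1, 4) → sum -1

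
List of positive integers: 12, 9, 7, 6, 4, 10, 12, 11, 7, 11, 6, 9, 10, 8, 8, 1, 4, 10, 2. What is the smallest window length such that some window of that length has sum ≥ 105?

13

Extend right; whenever the sum reaches 105, record the length and shrink from the left:
add 12: running sum 12 < 105
add 9: running sum 21 < 105
add 7: running sum 28 < 105
add 6: running sum 34 < 105
add 4: running sum 38 < 105
add 10: running sum 48 < 105
add 12: running sum 60 < 105
add 11: running sum 71 < 105
add 7: running sum 78 < 105
add 11: running sum 89 < 105
add 6: running sum 95 < 105
add 9: running sum 104 < 105
end 12: [12, 9, 7, 6, 4, 10, 12, 11, 7, 11, 6, 9, 10] sum 114, len 13
end 13: [9, 7, 6, 4, 10, 12, 11, 7, 11, 6, 9, 10, 8] sum 110, len 13
end 14: [7, 6, 4, 10, 12, 11, 7, 11, 6, 9, 10, 8, 8] sum 109, len 13
end 15: [7, 6, 4, 10, 12, 11, 7, 11, 6, 9, 10, 8, 8, 1] sum 110, len 14
end 16: [6, 4, 10, 12, 11, 7, 11, 6, 9, 10, 8, 8, 1, 4] sum 107, len 14
end 17: [10, 12, 11, 7, 11, 6, 9, 10, 8, 8, 1, 4, 10] sum 107, len 13
end 18: [10, 12, 11, 7, 11, 6, 9, 10, 8, 8, 1, 4, 10, 2] sum 109, len 14
Shortest qualifying length: 13.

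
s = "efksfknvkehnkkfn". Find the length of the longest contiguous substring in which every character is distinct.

add e: [e] len 1
add f: [e, f] len 2
add k: [e, f, k] len 3
add s: [e, f, k, s] len 4
add f (repeat f, move left end past it): [k, s, f] len 3
add k (repeat k, move left end past it): [s, f, k] len 3
add n: [s, f, k, n] len 4
add v: [s, f, k, n, v] len 5
add k (repeat k, move left end past it): [n, v, k] len 3
add e: [n, v, k, e] len 4
add h: [n, v, k, e, h] len 5
add n (repeat n, move left end past it): [v, k, e, h, n] len 5
add k (repeat k, move left end past it): [e, h, n, k] len 4
add k (repeat k, move left end past it): [k] len 1
add f: [k, f] len 2
add n: [k, f, n] len 3
Longest all-distinct length: 5.

5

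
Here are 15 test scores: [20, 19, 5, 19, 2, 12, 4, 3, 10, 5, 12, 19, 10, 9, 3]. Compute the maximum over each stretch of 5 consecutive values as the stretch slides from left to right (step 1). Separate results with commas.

20, 19, 19, 19, 12, 12, 12, 19, 19, 19, 19

[20, 19, 5, 19, 2] → max 20
[19, 5, 19, 2, 12] → max 19
[5, 19, 2, 12, 4] → max 19
[19, 2, 12, 4, 3] → max 19
[2, 12, 4, 3, 10] → max 12
[12, 4, 3, 10, 5] → max 12
[4, 3, 10, 5, 12] → max 12
[3, 10, 5, 12, 19] → max 19
[10, 5, 12, 19, 10] → max 19
[5, 12, 19, 10, 9] → max 19
[12, 19, 10, 9, 3] → max 19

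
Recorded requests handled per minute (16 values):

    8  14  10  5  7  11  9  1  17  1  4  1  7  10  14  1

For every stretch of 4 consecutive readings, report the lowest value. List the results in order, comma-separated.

5, 5, 5, 5, 1, 1, 1, 1, 1, 1, 1, 1, 1

Sliding a size-4 window across the 16 values:
8 14 10 5 → min 5
14 10 5 7 → min 5
10 5 7 11 → min 5
5 7 11 9 → min 5
7 11 9 1 → min 1
11 9 1 17 → min 1
9 1 17 1 → min 1
1 17 1 4 → min 1
17 1 4 1 → min 1
1 4 1 7 → min 1
4 1 7 10 → min 1
1 7 10 14 → min 1
7 10 14 1 → min 1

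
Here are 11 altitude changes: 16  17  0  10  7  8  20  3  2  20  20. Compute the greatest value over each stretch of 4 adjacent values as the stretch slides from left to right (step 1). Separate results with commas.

Sliding a size-4 window across the 11 values:
[16, 17, 0, 10] → max 17
[17, 0, 10, 7] → max 17
[0, 10, 7, 8] → max 10
[10, 7, 8, 20] → max 20
[7, 8, 20, 3] → max 20
[8, 20, 3, 2] → max 20
[20, 3, 2, 20] → max 20
[3, 2, 20, 20] → max 20

17, 17, 10, 20, 20, 20, 20, 20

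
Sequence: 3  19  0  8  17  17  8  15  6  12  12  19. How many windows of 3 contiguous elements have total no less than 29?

[3, 19, 0] → sum 22
[19, 0, 8] → sum 27
[0, 8, 17] → sum 25
[8, 17, 17] → sum 42  ≥ 29 ✓
[17, 17, 8] → sum 42  ≥ 29 ✓
[17, 8, 15] → sum 40  ≥ 29 ✓
[8, 15, 6] → sum 29  ≥ 29 ✓
[15, 6, 12] → sum 33  ≥ 29 ✓
[6, 12, 12] → sum 30  ≥ 29 ✓
[12, 12, 19] → sum 43  ≥ 29 ✓
7 windows satisfy the condition.

7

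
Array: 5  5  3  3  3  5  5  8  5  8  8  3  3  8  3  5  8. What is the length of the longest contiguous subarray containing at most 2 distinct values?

7

add 5: window [5] (1 distinct), len 1
add 5: window [5, 5] (1 distinct), len 2
add 3: window [5, 5, 3] (2 distinct), len 3
add 3: window [5, 5, 3, 3] (2 distinct), len 4
add 3: window [5, 5, 3, 3, 3] (2 distinct), len 5
add 5: window [5, 5, 3, 3, 3, 5] (2 distinct), len 6
add 5: window [5, 5, 3, 3, 3, 5, 5] (2 distinct), len 7
add 8: window [5, 5, 8] (2 distinct), len 3
add 5: window [5, 5, 8, 5] (2 distinct), len 4
add 8: window [5, 5, 8, 5, 8] (2 distinct), len 5
add 8: window [5, 5, 8, 5, 8, 8] (2 distinct), len 6
add 3: window [8, 8, 3] (2 distinct), len 3
add 3: window [8, 8, 3, 3] (2 distinct), len 4
add 8: window [8, 8, 3, 3, 8] (2 distinct), len 5
add 3: window [8, 8, 3, 3, 8, 3] (2 distinct), len 6
add 5: window [3, 5] (2 distinct), len 2
add 8: window [5, 8] (2 distinct), len 2
Longest length with ≤2 distinct: 7.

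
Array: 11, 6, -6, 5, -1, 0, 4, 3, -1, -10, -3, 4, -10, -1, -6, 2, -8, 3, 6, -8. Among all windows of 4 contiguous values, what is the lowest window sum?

-19

11 6 -6 5 → sum 16
6 -6 5 -1 → sum 4
-6 5 -1 0 → sum -2
5 -1 0 4 → sum 8
-1 0 4 3 → sum 6
0 4 3 -1 → sum 6
4 3 -1 -10 → sum -4
3 -1 -10 -3 → sum -11
-1 -10 -3 4 → sum -10
-10 -3 4 -10 → sum -19
-3 4 -10 -1 → sum -10
4 -10 -1 -6 → sum -13
-10 -1 -6 2 → sum -15
-1 -6 2 -8 → sum -13
-6 2 -8 3 → sum -9
2 -8 3 6 → sum 3
-8 3 6 -8 → sum -7
Lowest of these is -19.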